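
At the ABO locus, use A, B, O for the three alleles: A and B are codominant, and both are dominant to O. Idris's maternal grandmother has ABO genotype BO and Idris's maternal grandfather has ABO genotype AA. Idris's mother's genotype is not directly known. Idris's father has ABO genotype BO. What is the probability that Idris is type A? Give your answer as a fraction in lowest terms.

1/4

Idris's mother's ABO genotype from BO × AA: 1/2 AB, 1/2 AO.
Crossing each possibility with the father BO and summing P(type A): 1/2·1/4 + 1/2·1/4 = 1/4.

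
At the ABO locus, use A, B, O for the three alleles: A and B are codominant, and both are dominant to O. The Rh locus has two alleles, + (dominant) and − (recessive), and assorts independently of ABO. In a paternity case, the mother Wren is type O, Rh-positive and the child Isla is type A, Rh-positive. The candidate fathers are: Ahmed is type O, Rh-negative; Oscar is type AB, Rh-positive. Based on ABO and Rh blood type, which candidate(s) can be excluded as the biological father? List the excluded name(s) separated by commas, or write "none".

Ahmed

A candidate is excluded only if no genotype consistent with his phenotype could produce a type A, Rh-positive child with a type O, Rh-positive mother.
Ahmed (type O, Rh-): no genotype consistent with that phenotype can produce a type-A Rh+ child with a type-O mother.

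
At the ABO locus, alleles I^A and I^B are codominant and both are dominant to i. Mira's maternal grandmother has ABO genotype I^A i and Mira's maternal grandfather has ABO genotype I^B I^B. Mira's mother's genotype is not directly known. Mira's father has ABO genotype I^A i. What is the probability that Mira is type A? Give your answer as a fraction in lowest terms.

Mira's mother's ABO genotype from I^A i × I^B I^B: 1/2 I^A I^B, 1/2 I^B i.
Crossing each possibility with the father I^A i and summing P(type A): 1/2·1/2 + 1/2·1/4 = 3/8.

3/8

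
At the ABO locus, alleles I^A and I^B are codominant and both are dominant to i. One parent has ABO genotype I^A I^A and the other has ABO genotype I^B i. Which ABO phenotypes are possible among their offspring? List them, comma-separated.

A, AB

Gametes from I^A I^A × I^B i give offspring ABO genotypes I^A I^B, I^A i, i.e. phenotypes A, AB.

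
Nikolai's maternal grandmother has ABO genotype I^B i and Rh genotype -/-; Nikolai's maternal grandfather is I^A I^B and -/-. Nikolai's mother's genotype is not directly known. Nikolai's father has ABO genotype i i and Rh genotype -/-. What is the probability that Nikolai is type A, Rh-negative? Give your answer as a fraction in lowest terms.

Nikolai's mother's ABO genotype from I^B i × I^A I^B: 1/4 I^A I^B, 1/4 I^A i, 1/4 I^B I^B, 1/4 I^B i.
Crossing each possibility with the father i i and summing P(type A): 1/4·1/2 + 1/4·1/2 + 1/4·0 + 1/4·0 = 1/4.
Similarly for Rh via the mother's Rh distribution: P(Rh-) = 1.
Independent loci: 1/4 × 1 = 1/4.

1/4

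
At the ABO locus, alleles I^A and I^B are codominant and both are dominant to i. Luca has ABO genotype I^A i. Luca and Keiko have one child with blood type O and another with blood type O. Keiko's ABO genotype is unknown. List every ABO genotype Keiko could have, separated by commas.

For each candidate genotype of Keiko, check whether crossing it with I^A i can produce every observed child phenotype.
  I^A I^A → possible child types {A} ✗
  I^A I^B → possible child types {A, B, AB} ✗
  I^A i → possible child types {O, A} ✓
  I^B I^B → possible child types {B, AB} ✗
  I^B i → possible child types {O, A, B, AB} ✓
  i i → possible child types {O, A} ✓

I^A i, I^B i, i i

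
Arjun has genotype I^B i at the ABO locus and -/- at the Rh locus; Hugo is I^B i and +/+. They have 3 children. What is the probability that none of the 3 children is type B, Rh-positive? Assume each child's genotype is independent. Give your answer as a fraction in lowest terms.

ABO cross I^B i × I^B i → 1/4 O, 3/4 B.
Rh cross -/- × +/+ → 1 Rh+; so P(type B, Rh-positive) = 3/4 × 1 = 3/4 per child.
P(not type B, Rh-positive) = 1/4 for one child; (1/4)^3 = 1/64.

1/64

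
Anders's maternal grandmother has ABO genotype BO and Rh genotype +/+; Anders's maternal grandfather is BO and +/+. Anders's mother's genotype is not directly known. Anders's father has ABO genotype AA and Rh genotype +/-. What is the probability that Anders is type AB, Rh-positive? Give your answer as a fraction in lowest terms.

1/2

Anders's mother's ABO genotype from BO × BO: 1/4 BB, 1/2 BO, 1/4 OO.
Crossing each possibility with the father AA and summing P(type AB): 1/4·1 + 1/2·1/2 + 1/4·0 = 1/2.
Similarly for Rh via the mother's Rh distribution: P(Rh+) = 1.
Independent loci: 1/2 × 1 = 1/2.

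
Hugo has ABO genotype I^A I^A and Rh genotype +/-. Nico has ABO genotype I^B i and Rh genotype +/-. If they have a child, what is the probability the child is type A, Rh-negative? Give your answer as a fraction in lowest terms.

ABO cross I^A I^A × I^B i → offspring phenotypes: 1/2 A, 1/2 AB.
Rh cross +/- × +/- → 3/4 Rh+, 1/4 Rh-.
Independent loci: P(type A, Rh-negative) = 1/2 × 1/4 = 1/8.

1/8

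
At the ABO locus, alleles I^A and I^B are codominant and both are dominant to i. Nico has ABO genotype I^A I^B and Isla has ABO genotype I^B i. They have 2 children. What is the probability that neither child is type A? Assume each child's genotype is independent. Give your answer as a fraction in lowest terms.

ABO cross I^A I^B × I^B i → 1/4 A, 1/2 B, 1/4 AB.
So P(type A) = 1/4 per child.
P(not type A) = 3/4 for one child; (3/4)^2 = 9/16.

9/16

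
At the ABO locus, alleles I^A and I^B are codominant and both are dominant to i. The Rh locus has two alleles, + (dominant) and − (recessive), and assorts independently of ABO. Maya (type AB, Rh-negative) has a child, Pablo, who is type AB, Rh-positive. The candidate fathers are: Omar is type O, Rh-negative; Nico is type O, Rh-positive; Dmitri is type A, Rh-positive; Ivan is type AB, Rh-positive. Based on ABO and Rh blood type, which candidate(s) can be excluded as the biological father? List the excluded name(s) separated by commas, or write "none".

Omar, Nico

A candidate is excluded only if no genotype consistent with his phenotype could produce a type AB, Rh-positive child with a type AB, Rh-negative mother.
Omar (type O, Rh-): no genotype consistent with that phenotype can produce a type-AB Rh+ child with a type-AB mother.
Nico (type O, Rh+): no genotype consistent with that phenotype can produce a type-AB Rh+ child with a type-AB mother.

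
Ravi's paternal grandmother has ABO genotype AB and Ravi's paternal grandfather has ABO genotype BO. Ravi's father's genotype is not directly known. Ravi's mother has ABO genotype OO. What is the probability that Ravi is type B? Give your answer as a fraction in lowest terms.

1/2

Ravi's father's ABO genotype from AB × BO: 1/4 AB, 1/4 AO, 1/4 BB, 1/4 BO.
Crossing each possibility with the mother OO and summing P(type B): 1/4·1/2 + 1/4·0 + 1/4·1 + 1/4·1/2 = 1/2.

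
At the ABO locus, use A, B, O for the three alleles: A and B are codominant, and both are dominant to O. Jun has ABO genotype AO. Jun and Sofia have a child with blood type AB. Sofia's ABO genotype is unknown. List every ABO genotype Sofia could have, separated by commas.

AB, BB, BO

For each candidate genotype of Sofia, check whether crossing it with AO can produce every observed child phenotype.
  AA → possible child types {A} ✗
  AB → possible child types {A, B, AB} ✓
  AO → possible child types {O, A} ✗
  BB → possible child types {B, AB} ✓
  BO → possible child types {O, A, B, AB} ✓
  OO → possible child types {O, A} ✗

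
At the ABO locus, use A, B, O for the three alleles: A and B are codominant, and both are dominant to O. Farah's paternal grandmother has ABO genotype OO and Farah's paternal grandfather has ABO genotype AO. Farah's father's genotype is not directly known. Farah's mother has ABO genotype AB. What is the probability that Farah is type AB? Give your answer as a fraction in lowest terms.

1/8

Farah's father's ABO genotype from OO × AO: 1/2 AO, 1/2 OO.
Crossing each possibility with the mother AB and summing P(type AB): 1/2·1/4 + 1/2·0 = 1/8.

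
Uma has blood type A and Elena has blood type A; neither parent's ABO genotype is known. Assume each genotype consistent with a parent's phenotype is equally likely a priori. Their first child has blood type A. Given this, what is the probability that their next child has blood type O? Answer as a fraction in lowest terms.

Possible genotypes: Uma ∈ {AA, AO}; Elena ∈ {AA, AO}.
Weight each parental genotype pair by prior × P(type-A child):
  AA × AA: posterior weight 4/15; P(next child type O) = 0.
  AA × AO: posterior weight 4/15; P(next child type O) = 0.
  AO × AA: posterior weight 4/15; P(next child type O) = 0.
  AO × AO: posterior weight 1/5; P(next child type O) = 1/4.
Weighted sum = 1/20.

1/20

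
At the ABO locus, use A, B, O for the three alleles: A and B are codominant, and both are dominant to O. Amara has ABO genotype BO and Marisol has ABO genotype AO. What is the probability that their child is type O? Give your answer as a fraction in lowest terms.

ABO cross BO × AO → offspring phenotypes: 1/4 O, 1/4 A, 1/4 B, 1/4 AB.
So P(type O) = 1/4.

1/4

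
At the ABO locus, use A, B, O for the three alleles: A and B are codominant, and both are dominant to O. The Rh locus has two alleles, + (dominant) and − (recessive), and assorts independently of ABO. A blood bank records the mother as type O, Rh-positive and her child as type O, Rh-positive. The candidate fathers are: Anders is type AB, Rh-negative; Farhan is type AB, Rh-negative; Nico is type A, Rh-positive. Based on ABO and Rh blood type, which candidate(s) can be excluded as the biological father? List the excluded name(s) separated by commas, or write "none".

Anders, Farhan

A candidate is excluded only if no genotype consistent with his phenotype could produce a type O, Rh-positive child with a type O, Rh-positive mother.
Anders (type AB, Rh-): no genotype consistent with that phenotype can produce a type-O Rh+ child with a type-O mother.
Farhan (type AB, Rh-): no genotype consistent with that phenotype can produce a type-O Rh+ child with a type-O mother.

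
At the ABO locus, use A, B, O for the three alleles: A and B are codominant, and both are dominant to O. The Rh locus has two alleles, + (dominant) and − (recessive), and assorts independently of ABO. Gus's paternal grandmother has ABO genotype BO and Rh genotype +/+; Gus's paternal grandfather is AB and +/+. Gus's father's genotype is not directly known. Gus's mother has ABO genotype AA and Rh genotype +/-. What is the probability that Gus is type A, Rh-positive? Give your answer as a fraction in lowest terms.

1/2

Gus's father's ABO genotype from BO × AB: 1/4 AB, 1/4 AO, 1/4 BB, 1/4 BO.
Crossing each possibility with the mother AA and summing P(type A): 1/4·1/2 + 1/4·1 + 1/4·0 + 1/4·1/2 = 1/2.
Similarly for Rh via the father's Rh distribution: P(Rh+) = 1.
Independent loci: 1/2 × 1 = 1/2.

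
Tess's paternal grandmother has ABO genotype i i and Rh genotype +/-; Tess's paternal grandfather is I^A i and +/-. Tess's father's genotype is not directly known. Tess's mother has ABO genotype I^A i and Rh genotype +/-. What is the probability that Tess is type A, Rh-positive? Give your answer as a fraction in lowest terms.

15/32

Tess's father's ABO genotype from i i × I^A i: 1/2 I^A i, 1/2 i i.
Crossing each possibility with the mother I^A i and summing P(type A): 1/2·3/4 + 1/2·1/2 = 5/8.
Similarly for Rh via the father's Rh distribution: P(Rh+) = 3/4.
Independent loci: 5/8 × 3/4 = 15/32.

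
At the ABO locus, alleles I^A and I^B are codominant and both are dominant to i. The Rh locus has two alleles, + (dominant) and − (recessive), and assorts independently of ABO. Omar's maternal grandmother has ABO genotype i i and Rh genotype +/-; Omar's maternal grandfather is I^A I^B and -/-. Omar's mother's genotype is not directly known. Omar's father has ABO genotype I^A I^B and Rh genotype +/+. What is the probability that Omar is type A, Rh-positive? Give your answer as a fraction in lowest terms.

3/8

Omar's mother's ABO genotype from i i × I^A I^B: 1/2 I^A i, 1/2 I^B i.
Crossing each possibility with the father I^A I^B and summing P(type A): 1/2·1/2 + 1/2·1/4 = 3/8.
Similarly for Rh via the mother's Rh distribution: P(Rh+) = 1.
Independent loci: 3/8 × 1 = 3/8.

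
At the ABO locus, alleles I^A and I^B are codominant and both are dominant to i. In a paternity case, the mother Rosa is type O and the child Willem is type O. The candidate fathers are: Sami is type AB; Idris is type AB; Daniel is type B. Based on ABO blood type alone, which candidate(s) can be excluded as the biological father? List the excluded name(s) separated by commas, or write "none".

A candidate is excluded only if no genotype consistent with his phenotype could produce a type O child with a type O mother.
Sami (type AB): no genotype consistent with that phenotype can produce a type-O child with a type-O mother.
Idris (type AB): no genotype consistent with that phenotype can produce a type-O child with a type-O mother.

Sami, Idris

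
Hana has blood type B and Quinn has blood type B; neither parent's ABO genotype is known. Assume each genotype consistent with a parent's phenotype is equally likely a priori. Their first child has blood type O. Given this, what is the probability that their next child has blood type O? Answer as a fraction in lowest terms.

Possible genotypes: Hana ∈ {I^B I^B, I^B i}; Quinn ∈ {I^B I^B, I^B i}.
Weight each parental genotype pair by prior × P(type-O child):
  I^B i × I^B i: posterior weight 1; P(next child type O) = 1/4.
Weighted sum = 1/4.

1/4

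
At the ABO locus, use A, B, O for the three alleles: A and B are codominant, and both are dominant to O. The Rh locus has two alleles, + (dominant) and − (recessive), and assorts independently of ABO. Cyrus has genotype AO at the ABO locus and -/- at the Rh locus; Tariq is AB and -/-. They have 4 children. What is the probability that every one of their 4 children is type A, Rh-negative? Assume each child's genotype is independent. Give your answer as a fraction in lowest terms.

1/16

ABO cross AO × AB → 1/2 A, 1/4 B, 1/4 AB.
Rh cross -/- × -/- → 1 Rh-; so P(type A, Rh-negative) = 1/2 × 1 = 1/2 per child.
All 4 independent: (1/2)^4 = 1/16.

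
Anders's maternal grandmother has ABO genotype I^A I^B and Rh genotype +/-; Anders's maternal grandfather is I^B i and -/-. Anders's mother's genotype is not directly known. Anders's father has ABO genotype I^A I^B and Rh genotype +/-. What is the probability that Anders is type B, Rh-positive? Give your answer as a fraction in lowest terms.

Anders's mother's ABO genotype from I^A I^B × I^B i: 1/4 I^A I^B, 1/4 I^A i, 1/4 I^B I^B, 1/4 I^B i.
Crossing each possibility with the father I^A I^B and summing P(type B): 1/4·1/4 + 1/4·1/4 + 1/4·1/2 + 1/4·1/2 = 3/8.
Similarly for Rh via the mother's Rh distribution: P(Rh+) = 5/8.
Independent loci: 3/8 × 5/8 = 15/64.

15/64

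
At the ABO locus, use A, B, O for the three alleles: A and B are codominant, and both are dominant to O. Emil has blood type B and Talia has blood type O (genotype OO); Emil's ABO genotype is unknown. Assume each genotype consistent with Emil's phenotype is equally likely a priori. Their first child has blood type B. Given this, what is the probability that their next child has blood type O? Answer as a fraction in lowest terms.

Possible genotypes: Emil ∈ {BB, BO}; Talia ∈ {OO}.
Weight each parental genotype pair by prior × P(type-B child):
  BB × OO: posterior weight 2/3; P(next child type O) = 0.
  BO × OO: posterior weight 1/3; P(next child type O) = 1/2.
Weighted sum = 1/6.

1/6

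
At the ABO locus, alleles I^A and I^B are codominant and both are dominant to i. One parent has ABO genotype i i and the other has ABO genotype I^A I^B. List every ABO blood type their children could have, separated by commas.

Gametes from i i × I^A I^B give offspring ABO genotypes I^A i, I^B i, i.e. phenotypes A, B.

A, B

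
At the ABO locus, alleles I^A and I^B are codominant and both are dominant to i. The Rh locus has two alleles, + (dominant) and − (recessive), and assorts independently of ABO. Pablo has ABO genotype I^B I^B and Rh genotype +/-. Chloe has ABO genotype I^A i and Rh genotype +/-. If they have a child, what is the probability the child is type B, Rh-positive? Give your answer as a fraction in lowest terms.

ABO cross I^B I^B × I^A i → offspring phenotypes: 1/2 B, 1/2 AB.
Rh cross +/- × +/- → 3/4 Rh+, 1/4 Rh-.
Independent loci: P(type B, Rh-positive) = 1/2 × 3/4 = 3/8.

3/8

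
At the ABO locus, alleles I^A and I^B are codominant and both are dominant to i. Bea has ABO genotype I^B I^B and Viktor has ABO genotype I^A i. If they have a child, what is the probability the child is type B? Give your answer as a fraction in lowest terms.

ABO cross I^B I^B × I^A i → offspring phenotypes: 1/2 B, 1/2 AB.
So P(type B) = 1/2.

1/2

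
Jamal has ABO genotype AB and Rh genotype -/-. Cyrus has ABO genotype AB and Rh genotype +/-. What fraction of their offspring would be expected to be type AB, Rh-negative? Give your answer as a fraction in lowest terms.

ABO cross AB × AB → offspring phenotypes: 1/4 A, 1/4 B, 1/2 AB.
Rh cross -/- × +/- → 1/2 Rh+, 1/2 Rh-.
Independent loci: P(type AB, Rh-negative) = 1/2 × 1/2 = 1/4.

1/4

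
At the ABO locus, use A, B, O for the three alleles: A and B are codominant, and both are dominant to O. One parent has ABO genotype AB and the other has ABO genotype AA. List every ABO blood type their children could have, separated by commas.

A, AB

Gametes from AB × AA give offspring ABO genotypes AA, AB, i.e. phenotypes A, AB.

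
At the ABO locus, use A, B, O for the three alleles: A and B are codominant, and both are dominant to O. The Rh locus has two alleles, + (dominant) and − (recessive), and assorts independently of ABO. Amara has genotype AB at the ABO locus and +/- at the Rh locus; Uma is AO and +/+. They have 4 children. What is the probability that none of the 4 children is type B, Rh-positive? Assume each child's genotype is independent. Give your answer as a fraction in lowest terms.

ABO cross AB × AO → 1/2 A, 1/4 B, 1/4 AB.
Rh cross +/- × +/+ → 1 Rh+; so P(type B, Rh-positive) = 1/4 × 1 = 1/4 per child.
P(not type B, Rh-positive) = 3/4 for one child; (3/4)^4 = 81/256.

81/256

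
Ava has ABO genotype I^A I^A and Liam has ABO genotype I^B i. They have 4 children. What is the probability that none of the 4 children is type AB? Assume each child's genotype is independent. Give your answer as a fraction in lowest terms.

1/16

ABO cross I^A I^A × I^B i → 1/2 A, 1/2 AB.
So P(type AB) = 1/2 per child.
P(not type AB) = 1/2 for one child; (1/2)^4 = 1/16.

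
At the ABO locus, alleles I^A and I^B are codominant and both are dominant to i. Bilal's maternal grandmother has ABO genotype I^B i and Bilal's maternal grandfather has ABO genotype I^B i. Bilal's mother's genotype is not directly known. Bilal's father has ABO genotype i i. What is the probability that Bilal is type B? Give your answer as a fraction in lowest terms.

Bilal's mother's ABO genotype from I^B i × I^B i: 1/4 I^B I^B, 1/2 I^B i, 1/4 i i.
Crossing each possibility with the father i i and summing P(type B): 1/4·1 + 1/2·1/2 + 1/4·0 = 1/2.

1/2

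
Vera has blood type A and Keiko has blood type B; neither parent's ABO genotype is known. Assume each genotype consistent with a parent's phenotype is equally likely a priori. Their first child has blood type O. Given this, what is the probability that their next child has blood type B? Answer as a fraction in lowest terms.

1/4

Possible genotypes: Vera ∈ {I^A I^A, I^A i}; Keiko ∈ {I^B I^B, I^B i}.
Weight each parental genotype pair by prior × P(type-O child):
  I^A i × I^B i: posterior weight 1; P(next child type B) = 1/4.
Weighted sum = 1/4.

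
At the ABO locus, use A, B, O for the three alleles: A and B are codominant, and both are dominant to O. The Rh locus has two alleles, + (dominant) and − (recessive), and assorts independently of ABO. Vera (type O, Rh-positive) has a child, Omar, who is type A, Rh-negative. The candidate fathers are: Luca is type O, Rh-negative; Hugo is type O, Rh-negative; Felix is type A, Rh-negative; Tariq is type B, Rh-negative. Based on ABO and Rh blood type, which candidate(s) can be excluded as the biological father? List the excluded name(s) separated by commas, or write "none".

Luca, Hugo, Tariq

A candidate is excluded only if no genotype consistent with his phenotype could produce a type A, Rh-negative child with a type O, Rh-positive mother.
Luca (type O, Rh-): no genotype consistent with that phenotype can produce a type-A Rh- child with a type-O mother.
Hugo (type O, Rh-): no genotype consistent with that phenotype can produce a type-A Rh- child with a type-O mother.
Tariq (type B, Rh-): no genotype consistent with that phenotype can produce a type-A Rh- child with a type-O mother.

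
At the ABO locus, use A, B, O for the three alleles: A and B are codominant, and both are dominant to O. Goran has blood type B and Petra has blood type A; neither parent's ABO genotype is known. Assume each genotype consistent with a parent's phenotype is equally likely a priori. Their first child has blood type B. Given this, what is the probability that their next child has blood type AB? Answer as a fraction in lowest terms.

Possible genotypes: Goran ∈ {BB, BO}; Petra ∈ {AA, AO}.
Weight each parental genotype pair by prior × P(type-B child):
  BB × AO: posterior weight 2/3; P(next child type AB) = 1/2.
  BO × AO: posterior weight 1/3; P(next child type AB) = 1/4.
Weighted sum = 5/12.

5/12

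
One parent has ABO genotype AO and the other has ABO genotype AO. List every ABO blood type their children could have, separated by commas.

Gametes from AO × AO give offspring ABO genotypes AA, AO, OO, i.e. phenotypes O, A.

O, A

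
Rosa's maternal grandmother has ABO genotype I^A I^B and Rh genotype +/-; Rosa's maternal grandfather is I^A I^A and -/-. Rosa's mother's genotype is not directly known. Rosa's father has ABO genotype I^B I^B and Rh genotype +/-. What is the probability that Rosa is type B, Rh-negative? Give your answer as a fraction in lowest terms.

Rosa's mother's ABO genotype from I^A I^B × I^A I^A: 1/2 I^A I^A, 1/2 I^A I^B.
Crossing each possibility with the father I^B I^B and summing P(type B): 1/2·0 + 1/2·1/2 = 1/4.
Similarly for Rh via the mother's Rh distribution: P(Rh-) = 3/8.
Independent loci: 1/4 × 3/8 = 3/32.

3/32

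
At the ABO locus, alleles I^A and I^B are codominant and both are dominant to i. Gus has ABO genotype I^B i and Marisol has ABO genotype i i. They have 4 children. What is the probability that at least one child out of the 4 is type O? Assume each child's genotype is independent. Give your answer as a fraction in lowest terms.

15/16

ABO cross I^B i × i i → 1/2 O, 1/2 B.
So P(type O) = 1/2 per child.
P(none) = (1/2)^4 = 1/16; P(at least one) = 1 − 1/16 = 15/16.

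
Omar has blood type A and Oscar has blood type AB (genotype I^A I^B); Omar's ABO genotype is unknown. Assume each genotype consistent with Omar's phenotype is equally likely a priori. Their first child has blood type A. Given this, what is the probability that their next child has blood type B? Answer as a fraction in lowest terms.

1/8

Possible genotypes: Omar ∈ {I^A I^A, I^A i}; Oscar ∈ {I^A I^B}.
Weight each parental genotype pair by prior × P(type-A child):
  I^A I^A × I^A I^B: posterior weight 1/2; P(next child type B) = 0.
  I^A i × I^A I^B: posterior weight 1/2; P(next child type B) = 1/4.
Weighted sum = 1/8.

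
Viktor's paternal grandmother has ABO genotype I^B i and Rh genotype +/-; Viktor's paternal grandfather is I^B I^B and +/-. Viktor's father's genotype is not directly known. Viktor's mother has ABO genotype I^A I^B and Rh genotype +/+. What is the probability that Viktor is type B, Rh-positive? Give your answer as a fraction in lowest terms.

1/2

Viktor's father's ABO genotype from I^B i × I^B I^B: 1/2 I^B I^B, 1/2 I^B i.
Crossing each possibility with the mother I^A I^B and summing P(type B): 1/2·1/2 + 1/2·1/2 = 1/2.
Similarly for Rh via the father's Rh distribution: P(Rh+) = 1.
Independent loci: 1/2 × 1 = 1/2.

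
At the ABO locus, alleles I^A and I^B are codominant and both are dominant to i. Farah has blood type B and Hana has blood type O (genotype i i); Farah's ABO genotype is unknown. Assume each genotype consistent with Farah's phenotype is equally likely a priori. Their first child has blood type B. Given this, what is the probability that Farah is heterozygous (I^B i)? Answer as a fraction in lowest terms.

1/3

Possible genotypes: Farah ∈ {I^B I^B, I^B i}; Hana ∈ {i i}.
Weight each parental genotype pair by prior × P(type-B child):
  I^B I^B × i i: posterior weight 2/3.
  I^B i × i i: posterior weight 1/3.
Sum the posterior weight over pairs where Farah is I^B i: 1/3.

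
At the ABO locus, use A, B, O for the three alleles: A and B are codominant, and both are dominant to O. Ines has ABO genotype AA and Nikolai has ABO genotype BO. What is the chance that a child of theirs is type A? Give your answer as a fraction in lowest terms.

1/2

ABO cross AA × BO → offspring phenotypes: 1/2 A, 1/2 AB.
So P(type A) = 1/2.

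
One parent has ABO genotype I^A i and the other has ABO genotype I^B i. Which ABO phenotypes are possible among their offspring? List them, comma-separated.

Gametes from I^A i × I^B i give offspring ABO genotypes I^A I^B, I^A i, I^B i, i i, i.e. phenotypes O, A, B, AB.

O, A, B, AB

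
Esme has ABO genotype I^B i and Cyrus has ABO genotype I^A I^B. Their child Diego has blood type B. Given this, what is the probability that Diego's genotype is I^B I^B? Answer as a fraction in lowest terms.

Cross I^B i × I^A I^B → 1/4 I^A I^B, 1/4 I^A i, 1/4 I^B I^B, 1/4 I^B i.
Type-B genotypes among offspring: I^B I^B (1/4), I^B i (1/4); total 1/2.
P(I^B I^B | type B) = (1/4) / (1/2) = 1/2.

1/2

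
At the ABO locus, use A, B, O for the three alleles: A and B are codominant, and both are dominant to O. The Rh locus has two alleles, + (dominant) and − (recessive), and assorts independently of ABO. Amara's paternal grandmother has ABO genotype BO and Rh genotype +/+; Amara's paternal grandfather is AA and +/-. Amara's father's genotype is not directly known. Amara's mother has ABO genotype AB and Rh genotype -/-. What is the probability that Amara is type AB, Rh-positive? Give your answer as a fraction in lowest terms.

Amara's father's ABO genotype from BO × AA: 1/2 AB, 1/2 AO.
Crossing each possibility with the mother AB and summing P(type AB): 1/2·1/2 + 1/2·1/4 = 3/8.
Similarly for Rh via the father's Rh distribution: P(Rh+) = 3/4.
Independent loci: 3/8 × 3/4 = 9/32.

9/32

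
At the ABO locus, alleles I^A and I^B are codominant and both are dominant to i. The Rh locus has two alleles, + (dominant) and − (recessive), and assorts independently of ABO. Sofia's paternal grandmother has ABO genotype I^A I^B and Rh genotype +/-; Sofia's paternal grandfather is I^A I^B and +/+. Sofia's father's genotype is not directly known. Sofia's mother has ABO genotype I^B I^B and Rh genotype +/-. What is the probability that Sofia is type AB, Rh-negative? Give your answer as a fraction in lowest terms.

1/16

Sofia's father's ABO genotype from I^A I^B × I^A I^B: 1/4 I^A I^A, 1/2 I^A I^B, 1/4 I^B I^B.
Crossing each possibility with the mother I^B I^B and summing P(type AB): 1/4·1 + 1/2·1/2 + 1/4·0 = 1/2.
Similarly for Rh via the father's Rh distribution: P(Rh-) = 1/8.
Independent loci: 1/2 × 1/8 = 1/16.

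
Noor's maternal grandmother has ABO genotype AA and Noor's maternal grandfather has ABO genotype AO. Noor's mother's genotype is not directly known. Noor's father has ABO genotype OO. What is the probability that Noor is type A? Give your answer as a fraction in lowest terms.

3/4

Noor's mother's ABO genotype from AA × AO: 1/2 AA, 1/2 AO.
Crossing each possibility with the father OO and summing P(type A): 1/2·1 + 1/2·1/2 = 3/4.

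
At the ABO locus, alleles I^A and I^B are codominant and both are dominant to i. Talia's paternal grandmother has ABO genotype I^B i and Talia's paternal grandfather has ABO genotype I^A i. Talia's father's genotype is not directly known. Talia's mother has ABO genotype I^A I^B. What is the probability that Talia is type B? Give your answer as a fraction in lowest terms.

Talia's father's ABO genotype from I^B i × I^A i: 1/4 I^A I^B, 1/4 I^A i, 1/4 I^B i, 1/4 i i.
Crossing each possibility with the mother I^A I^B and summing P(type B): 1/4·1/4 + 1/4·1/4 + 1/4·1/2 + 1/4·1/2 = 3/8.

3/8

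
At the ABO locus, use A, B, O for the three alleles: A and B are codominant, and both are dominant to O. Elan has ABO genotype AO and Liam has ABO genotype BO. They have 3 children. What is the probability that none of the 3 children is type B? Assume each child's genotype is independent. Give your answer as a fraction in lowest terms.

27/64

ABO cross AO × BO → 1/4 O, 1/4 A, 1/4 B, 1/4 AB.
So P(type B) = 1/4 per child.
P(not type B) = 3/4 for one child; (3/4)^3 = 27/64.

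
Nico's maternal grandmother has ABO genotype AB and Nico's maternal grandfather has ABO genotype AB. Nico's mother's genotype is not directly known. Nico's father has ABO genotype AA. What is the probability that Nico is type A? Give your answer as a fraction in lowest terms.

1/2

Nico's mother's ABO genotype from AB × AB: 1/4 AA, 1/2 AB, 1/4 BB.
Crossing each possibility with the father AA and summing P(type A): 1/4·1 + 1/2·1/2 + 1/4·0 = 1/2.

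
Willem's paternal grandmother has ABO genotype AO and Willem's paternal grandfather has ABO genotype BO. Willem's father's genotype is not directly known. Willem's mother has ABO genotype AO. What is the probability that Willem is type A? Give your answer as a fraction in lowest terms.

Willem's father's ABO genotype from AO × BO: 1/4 AB, 1/4 AO, 1/4 BO, 1/4 OO.
Crossing each possibility with the mother AO and summing P(type A): 1/4·1/2 + 1/4·3/4 + 1/4·1/4 + 1/4·1/2 = 1/2.

1/2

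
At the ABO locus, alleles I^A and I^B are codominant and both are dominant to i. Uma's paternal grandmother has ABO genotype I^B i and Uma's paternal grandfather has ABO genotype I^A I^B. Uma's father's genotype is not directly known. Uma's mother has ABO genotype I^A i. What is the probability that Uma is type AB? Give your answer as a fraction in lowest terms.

Uma's father's ABO genotype from I^B i × I^A I^B: 1/4 I^A I^B, 1/4 I^A i, 1/4 I^B I^B, 1/4 I^B i.
Crossing each possibility with the mother I^A i and summing P(type AB): 1/4·1/4 + 1/4·0 + 1/4·1/2 + 1/4·1/4 = 1/4.

1/4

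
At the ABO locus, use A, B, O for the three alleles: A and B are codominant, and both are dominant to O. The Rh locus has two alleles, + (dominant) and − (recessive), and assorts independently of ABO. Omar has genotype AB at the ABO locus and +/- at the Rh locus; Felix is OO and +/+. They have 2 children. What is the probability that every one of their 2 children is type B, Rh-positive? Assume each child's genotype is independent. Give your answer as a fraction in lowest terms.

1/4

ABO cross AB × OO → 1/2 A, 1/2 B.
Rh cross +/- × +/+ → 1 Rh+; so P(type B, Rh-positive) = 1/2 × 1 = 1/2 per child.
All 2 independent: (1/2)^2 = 1/4.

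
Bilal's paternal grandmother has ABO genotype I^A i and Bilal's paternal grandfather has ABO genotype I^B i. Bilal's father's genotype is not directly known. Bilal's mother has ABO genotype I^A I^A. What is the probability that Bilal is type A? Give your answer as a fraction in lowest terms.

3/4

Bilal's father's ABO genotype from I^A i × I^B i: 1/4 I^A I^B, 1/4 I^A i, 1/4 I^B i, 1/4 i i.
Crossing each possibility with the mother I^A I^A and summing P(type A): 1/4·1/2 + 1/4·1 + 1/4·1/2 + 1/4·1 = 3/4.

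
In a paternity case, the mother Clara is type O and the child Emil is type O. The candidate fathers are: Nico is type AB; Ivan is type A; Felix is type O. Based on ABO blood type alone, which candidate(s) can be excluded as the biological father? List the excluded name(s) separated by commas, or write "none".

A candidate is excluded only if no genotype consistent with his phenotype could produce a type O child with a type O mother.
Nico (type AB): no genotype consistent with that phenotype can produce a type-O child with a type-O mother.

Nico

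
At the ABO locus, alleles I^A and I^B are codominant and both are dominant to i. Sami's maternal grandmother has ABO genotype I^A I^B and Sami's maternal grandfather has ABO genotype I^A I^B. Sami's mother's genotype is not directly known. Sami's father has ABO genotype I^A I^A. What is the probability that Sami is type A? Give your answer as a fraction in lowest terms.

1/2

Sami's mother's ABO genotype from I^A I^B × I^A I^B: 1/4 I^A I^A, 1/2 I^A I^B, 1/4 I^B I^B.
Crossing each possibility with the father I^A I^A and summing P(type A): 1/4·1 + 1/2·1/2 + 1/4·0 = 1/2.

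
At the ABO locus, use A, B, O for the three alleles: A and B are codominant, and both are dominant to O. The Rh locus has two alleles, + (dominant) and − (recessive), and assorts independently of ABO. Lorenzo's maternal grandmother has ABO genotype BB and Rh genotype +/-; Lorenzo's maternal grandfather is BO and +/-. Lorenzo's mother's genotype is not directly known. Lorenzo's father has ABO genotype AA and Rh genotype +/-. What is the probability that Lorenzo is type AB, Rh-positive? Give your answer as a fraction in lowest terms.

9/16

Lorenzo's mother's ABO genotype from BB × BO: 1/2 BB, 1/2 BO.
Crossing each possibility with the father AA and summing P(type AB): 1/2·1 + 1/2·1/2 = 3/4.
Similarly for Rh via the mother's Rh distribution: P(Rh+) = 3/4.
Independent loci: 3/4 × 3/4 = 9/16.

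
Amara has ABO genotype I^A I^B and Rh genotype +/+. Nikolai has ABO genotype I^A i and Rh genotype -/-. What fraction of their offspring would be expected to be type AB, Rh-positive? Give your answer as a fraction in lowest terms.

1/4

ABO cross I^A I^B × I^A i → offspring phenotypes: 1/2 A, 1/4 B, 1/4 AB.
Rh cross +/+ × -/- → 1 Rh+.
Independent loci: P(type AB, Rh-positive) = 1/4 × 1 = 1/4.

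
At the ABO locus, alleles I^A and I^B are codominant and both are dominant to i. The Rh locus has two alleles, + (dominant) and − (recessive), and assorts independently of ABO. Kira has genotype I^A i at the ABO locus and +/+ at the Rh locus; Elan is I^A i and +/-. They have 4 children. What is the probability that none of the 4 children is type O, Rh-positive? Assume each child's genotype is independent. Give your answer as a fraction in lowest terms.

ABO cross I^A i × I^A i → 1/4 O, 3/4 A.
Rh cross +/+ × +/- → 1 Rh+; so P(type O, Rh-positive) = 1/4 × 1 = 1/4 per child.
P(not type O, Rh-positive) = 3/4 for one child; (3/4)^4 = 81/256.

81/256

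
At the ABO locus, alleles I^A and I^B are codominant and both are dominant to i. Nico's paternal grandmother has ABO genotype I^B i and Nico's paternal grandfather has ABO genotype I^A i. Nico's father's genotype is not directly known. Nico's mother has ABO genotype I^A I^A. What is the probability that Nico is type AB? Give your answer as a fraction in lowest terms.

Nico's father's ABO genotype from I^B i × I^A i: 1/4 I^A I^B, 1/4 I^A i, 1/4 I^B i, 1/4 i i.
Crossing each possibility with the mother I^A I^A and summing P(type AB): 1/4·1/2 + 1/4·0 + 1/4·1/2 + 1/4·0 = 1/4.

1/4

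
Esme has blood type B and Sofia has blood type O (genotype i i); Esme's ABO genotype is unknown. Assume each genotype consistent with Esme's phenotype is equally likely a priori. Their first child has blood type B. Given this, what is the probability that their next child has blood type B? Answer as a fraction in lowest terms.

5/6

Possible genotypes: Esme ∈ {I^B I^B, I^B i}; Sofia ∈ {i i}.
Weight each parental genotype pair by prior × P(type-B child):
  I^B I^B × i i: posterior weight 2/3; P(next child type B) = 1.
  I^B i × i i: posterior weight 1/3; P(next child type B) = 1/2.
Weighted sum = 5/6.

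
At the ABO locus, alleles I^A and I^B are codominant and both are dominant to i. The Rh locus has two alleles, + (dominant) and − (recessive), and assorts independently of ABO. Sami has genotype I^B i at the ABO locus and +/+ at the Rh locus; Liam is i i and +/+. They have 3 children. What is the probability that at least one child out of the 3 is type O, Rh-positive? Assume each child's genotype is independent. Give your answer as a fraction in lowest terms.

7/8

ABO cross I^B i × i i → 1/2 O, 1/2 B.
Rh cross +/+ × +/+ → 1 Rh+; so P(type O, Rh-positive) = 1/2 × 1 = 1/2 per child.
P(none) = (1/2)^3 = 1/8; P(at least one) = 1 − 1/8 = 7/8.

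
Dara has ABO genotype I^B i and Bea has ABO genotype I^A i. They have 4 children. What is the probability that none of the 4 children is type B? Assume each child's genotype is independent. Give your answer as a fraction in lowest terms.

81/256

ABO cross I^B i × I^A i → 1/4 O, 1/4 A, 1/4 B, 1/4 AB.
So P(type B) = 1/4 per child.
P(not type B) = 3/4 for one child; (3/4)^4 = 81/256.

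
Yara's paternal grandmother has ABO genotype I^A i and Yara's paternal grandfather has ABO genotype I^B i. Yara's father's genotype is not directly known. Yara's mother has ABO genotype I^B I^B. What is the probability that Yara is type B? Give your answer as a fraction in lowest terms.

Yara's father's ABO genotype from I^A i × I^B i: 1/4 I^A I^B, 1/4 I^A i, 1/4 I^B i, 1/4 i i.
Crossing each possibility with the mother I^B I^B and summing P(type B): 1/4·1/2 + 1/4·1/2 + 1/4·1 + 1/4·1 = 3/4.

3/4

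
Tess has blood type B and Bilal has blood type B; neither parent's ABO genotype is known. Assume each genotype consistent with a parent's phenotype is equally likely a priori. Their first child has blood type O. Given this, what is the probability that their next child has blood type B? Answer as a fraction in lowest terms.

3/4

Possible genotypes: Tess ∈ {I^B I^B, I^B i}; Bilal ∈ {I^B I^B, I^B i}.
Weight each parental genotype pair by prior × P(type-O child):
  I^B i × I^B i: posterior weight 1; P(next child type B) = 3/4.
Weighted sum = 3/4.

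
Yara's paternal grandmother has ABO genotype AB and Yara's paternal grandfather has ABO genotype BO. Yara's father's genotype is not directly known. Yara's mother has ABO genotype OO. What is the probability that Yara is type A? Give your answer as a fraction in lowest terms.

1/4

Yara's father's ABO genotype from AB × BO: 1/4 AB, 1/4 AO, 1/4 BB, 1/4 BO.
Crossing each possibility with the mother OO and summing P(type A): 1/4·1/2 + 1/4·1/2 + 1/4·0 + 1/4·0 = 1/4.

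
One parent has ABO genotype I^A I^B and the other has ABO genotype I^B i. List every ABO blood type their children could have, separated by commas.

Gametes from I^A I^B × I^B i give offspring ABO genotypes I^A I^B, I^A i, I^B I^B, I^B i, i.e. phenotypes A, B, AB.

A, B, AB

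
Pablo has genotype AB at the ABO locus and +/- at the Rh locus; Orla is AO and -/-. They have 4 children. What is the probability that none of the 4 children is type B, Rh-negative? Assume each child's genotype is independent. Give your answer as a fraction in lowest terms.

ABO cross AB × AO → 1/2 A, 1/4 B, 1/4 AB.
Rh cross +/- × -/- → 1/2 Rh+, 1/2 Rh-; so P(type B, Rh-negative) = 1/4 × 1/2 = 1/8 per child.
P(not type B, Rh-negative) = 7/8 for one child; (7/8)^4 = 2401/4096.

2401/4096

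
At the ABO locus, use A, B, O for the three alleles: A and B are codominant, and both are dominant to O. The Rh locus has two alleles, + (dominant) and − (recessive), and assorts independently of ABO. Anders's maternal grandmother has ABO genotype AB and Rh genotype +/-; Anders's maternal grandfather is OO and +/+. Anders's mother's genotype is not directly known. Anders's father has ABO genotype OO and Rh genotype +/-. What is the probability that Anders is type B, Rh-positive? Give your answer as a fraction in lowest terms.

7/32

Anders's mother's ABO genotype from AB × OO: 1/2 AO, 1/2 BO.
Crossing each possibility with the father OO and summing P(type B): 1/2·0 + 1/2·1/2 = 1/4.
Similarly for Rh via the mother's Rh distribution: P(Rh+) = 7/8.
Independent loci: 1/4 × 7/8 = 7/32.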